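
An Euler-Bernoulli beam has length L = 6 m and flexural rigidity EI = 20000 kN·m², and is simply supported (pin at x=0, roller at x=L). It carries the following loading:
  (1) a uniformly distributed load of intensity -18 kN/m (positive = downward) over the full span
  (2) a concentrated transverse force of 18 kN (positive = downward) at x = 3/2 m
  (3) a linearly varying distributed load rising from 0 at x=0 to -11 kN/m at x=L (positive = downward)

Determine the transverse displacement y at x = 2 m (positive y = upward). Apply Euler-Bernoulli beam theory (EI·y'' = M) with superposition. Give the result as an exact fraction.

Load 1 — uniform load w=-18 kN/m over full span:
  y_1 = -wx(L³-2Lx²+x³)/(24EI) = -(-18)·2·(6³-2·6·2²+2³)/(24·20000) = 33/2500 m
Load 2 — point force P=18 kN at a=3/2 m (b=L-a=9/2):
  y_2 = -Pa(L-x)(2Lx-a²-x²)/(6LEI)  [x>a] = -18·(3/2)·(6-2)·(2·6·2-(3/2)²-2²)/(6·6·20000) = -213/80000 m
Load 3 — triangular load w₀=-11 kN/m (0→w₀ over full span):
  y_3 = -w₀x(7L⁴-10L²x²+3x⁴)/(360LEI) = -(-11)·2·(7·6⁴-10·6²·2²+3·2⁴)/(360·6·20000) = 22/5625 m
Superposition: y = Σ y_i = 10403/720000 m ≈ 0.014449 m

y(2) = 10403/720000 m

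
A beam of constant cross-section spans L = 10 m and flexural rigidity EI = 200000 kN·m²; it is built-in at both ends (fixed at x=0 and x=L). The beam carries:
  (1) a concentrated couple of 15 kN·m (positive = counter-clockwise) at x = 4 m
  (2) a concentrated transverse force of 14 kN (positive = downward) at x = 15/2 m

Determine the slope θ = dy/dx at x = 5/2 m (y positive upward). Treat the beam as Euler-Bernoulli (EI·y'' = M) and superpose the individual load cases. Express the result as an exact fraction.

θ(5/2) = -937/25600000 rad

Load 1 — applied couple M₀=15 kN·m at a=4 m (b=L-a=6):
  θ_1 = (R_Ax²/2 - M_Ax)/EI  [x≤a] with R_A=54/25, M_A=9/5 = ((54/25)·(5/2)²/2 - (9/5)·(5/2))/200000 = 9/800000 rad
Load 2 — point force P=14 kN at a=15/2 m (b=L-a=5/2):
  θ_2 = -Pb²x(2aL-(3a+b)x)/(2L³EI)  [x≤a] = -14·(5/2)²·(5/2)·(2·(15/2)·10-(3·(15/2)+(5/2))·(5/2))/(2·10³·200000) = -49/1024000 rad
Superposition: θ = Σ θ_i = -937/25600000 rad ≈ -0.000037 rad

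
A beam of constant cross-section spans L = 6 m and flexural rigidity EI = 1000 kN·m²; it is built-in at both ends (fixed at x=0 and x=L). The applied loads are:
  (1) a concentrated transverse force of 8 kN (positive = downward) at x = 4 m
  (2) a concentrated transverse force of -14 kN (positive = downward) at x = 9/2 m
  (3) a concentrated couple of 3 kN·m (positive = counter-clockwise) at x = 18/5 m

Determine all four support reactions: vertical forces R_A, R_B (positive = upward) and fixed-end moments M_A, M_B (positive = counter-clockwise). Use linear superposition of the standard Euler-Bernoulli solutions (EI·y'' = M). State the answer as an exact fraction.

R_A = 6551/10800 kN, M_A = 2081/3600 kN·m, R_B = -71351/10800 kN, M_B = 18221/3600 kN·m

Load 1 — point force P=8 kN at a=4 m (b=L-a=2):
  R_A = Pb²(3a+b)/L³ = 8·2²·(3·4+2)/6³ = 56/27 kN
  M_A = Pab²/L² = 8·4·2²/6² = 32/9 kN·m
  R_B = Pa²(a+3b)/L³ = 8·4²·(4+3·2)/6³ = 160/27 kN
  M_B = -Pa²b/L² = -8·4²·2/6² = -64/9 kN·m
Load 2 — point force P=-14 kN at a=9/2 m (b=L-a=3/2):
  R_A = Pb²(3a+b)/L³ = (-14)·(3/2)²·(3·(9/2)+(3/2))/6³ = -35/16 kN
  M_A = Pab²/L² = (-14)·(9/2)·(3/2)²/6² = -63/16 kN·m
  R_B = Pa²(a+3b)/L³ = (-14)·(9/2)²·((9/2)+3·(3/2))/6³ = -189/16 kN
  M_B = -Pa²b/L² = -(-14)·(9/2)²·(3/2)/6² = 189/16 kN·m
Load 3 — applied couple M₀=3 kN·m at a=18/5 m (b=L-a=12/5):
  R_A = 6M₀ab/L³ = 6·3·(18/5)·(12/5)/6³ = 18/25 kN
  M_A = M₀b(2a-b)/L² = 3·(12/5)·(2·(18/5)-(12/5))/6² = 24/25 kN·m
  R_B = -6M₀ab/L³ = -6·3·(18/5)·(12/5)/6³ = -18/25 kN
  M_B = M₀a(2b-a)/L² = 3·(18/5)·(2·(12/5)-(18/5))/6² = 9/25 kN·m
Superposition: R_A = 6551/10800 kN, M_A = 2081/3600 kN·m, R_B = -71351/10800 kN, M_B = 18221/3600 kN·m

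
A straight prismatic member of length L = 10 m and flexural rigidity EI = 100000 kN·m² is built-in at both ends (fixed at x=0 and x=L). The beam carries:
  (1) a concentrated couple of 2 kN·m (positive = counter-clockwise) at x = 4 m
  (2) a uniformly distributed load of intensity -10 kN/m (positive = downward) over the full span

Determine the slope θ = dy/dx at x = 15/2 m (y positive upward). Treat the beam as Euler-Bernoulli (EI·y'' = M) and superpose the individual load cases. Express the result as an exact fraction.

Load 1 — applied couple M₀=2 kN·m at a=4 m (b=L-a=6):
  θ_1 = (R_Ax²/2 - M_Ax - M₀(x-a))/EI  [x>a] with R_A=36/125, M_A=6/25 = ((36/125)·(15/2)²/2 - (6/25)·(15/2) - 2·((15/2)-4))/100000 = -7/1000000 rad
Load 2 — uniform load w=-10 kN/m over full span:
  θ_2 = -wx(L-x)(L-2x)/(12EI) = -(-10)·(15/2)·(10-(15/2))·(10-2·(15/2))/(12·100000) = -1/1280 rad
Superposition: θ = Σ θ_i = -3153/4000000 rad ≈ -0.000788 rad

θ(15/2) = -3153/4000000 rad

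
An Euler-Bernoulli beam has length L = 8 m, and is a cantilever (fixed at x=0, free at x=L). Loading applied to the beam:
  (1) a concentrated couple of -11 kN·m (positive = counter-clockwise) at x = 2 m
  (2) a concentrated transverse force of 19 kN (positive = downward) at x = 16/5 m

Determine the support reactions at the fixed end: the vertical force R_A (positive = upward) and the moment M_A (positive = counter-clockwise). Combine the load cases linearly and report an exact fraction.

Load 1 — applied couple M₀=-11 kN·m at a=2 m (b=L-a=6):
  R_A = 0 kN
  M_A = -M₀ = -(-11) = 11 kN·m
Load 2 — point force P=19 kN at a=16/5 m (b=L-a=24/5):
  R_A = P = 19 kN
  M_A = Pa = 19·(16/5) = 304/5 kN·m
Superposition: R_A = 19 kN, M_A = 359/5 kN·m

R_A = 19 kN, M_A = 359/5 kN·m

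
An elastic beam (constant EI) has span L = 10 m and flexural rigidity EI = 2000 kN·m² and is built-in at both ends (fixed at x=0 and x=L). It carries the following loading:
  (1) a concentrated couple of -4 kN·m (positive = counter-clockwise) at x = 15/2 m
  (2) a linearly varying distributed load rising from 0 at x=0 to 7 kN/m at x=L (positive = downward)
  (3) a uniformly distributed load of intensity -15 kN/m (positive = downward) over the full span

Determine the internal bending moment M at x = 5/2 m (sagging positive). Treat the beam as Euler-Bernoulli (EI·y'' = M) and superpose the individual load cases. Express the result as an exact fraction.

Load 1 — applied couple M₀=-4 kN·m at a=15/2 m (b=L-a=5/2):
  M_1 = R_Ax - M_A  [x≤a] with R_A=-9/20, M_A=-5/4 = (-9/20)·(5/2) - (-5/4) = 1/8 kN·m
Load 2 — triangular load w₀=7 kN/m (0→w₀ over full span):
  M_2 = 3w₀Lx/20 - w₀L²/30 - w₀x³/(6L) = 3·7·10·(5/2)/20 - 7·10²/30 - 7·(5/2)³/(6·10) = 35/32 kN·m
Load 3 — uniform load w=-15 kN/m over full span:
  M_3 = wLx/2 - wL²/12 - wx²/2 = (-15)·10·(5/2)/2 - (-15)·10²/12 - (-15)·(5/2)²/2 = -125/8 kN·m
Superposition: M = Σ M_i = -461/32 kN·m ≈ -14.406250 kN·m

M(5/2) = -461/32 kN·m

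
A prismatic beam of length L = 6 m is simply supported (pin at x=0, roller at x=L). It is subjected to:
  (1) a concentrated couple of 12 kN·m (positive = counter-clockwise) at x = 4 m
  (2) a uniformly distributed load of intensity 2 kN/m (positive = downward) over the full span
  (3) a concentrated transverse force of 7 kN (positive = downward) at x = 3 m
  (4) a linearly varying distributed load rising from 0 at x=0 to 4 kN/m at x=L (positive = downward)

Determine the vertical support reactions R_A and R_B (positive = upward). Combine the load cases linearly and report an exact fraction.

R_A = 31/2 kN, R_B = 31/2 kN

Load 1 — applied couple M₀=12 kN·m at a=4 m (b=L-a=2):
  R_A = M₀/L = 12/6 = 2 kN
  R_B = -M₀/L = -12/6 = -2 kN
Load 2 — uniform load w=2 kN/m over full span:
  R_A = wL/2 = 2·6/2 = 6 kN
  R_B = wL/2 = 2·6/2 = 6 kN
Load 3 — point force P=7 kN at a=3 m (b=L-a=3):
  R_A = Pb/L = 7·3/6 = 7/2 kN
  R_B = Pa/L = 7·3/6 = 7/2 kN
Load 4 — triangular load w₀=4 kN/m (0→w₀ over full span):
  R_A = w₀L/6 = 4·6/6 = 4 kN
  R_B = w₀L/3 = 4·6/3 = 8 kN
Superposition: R_A = 31/2 kN, R_B = 31/2 kN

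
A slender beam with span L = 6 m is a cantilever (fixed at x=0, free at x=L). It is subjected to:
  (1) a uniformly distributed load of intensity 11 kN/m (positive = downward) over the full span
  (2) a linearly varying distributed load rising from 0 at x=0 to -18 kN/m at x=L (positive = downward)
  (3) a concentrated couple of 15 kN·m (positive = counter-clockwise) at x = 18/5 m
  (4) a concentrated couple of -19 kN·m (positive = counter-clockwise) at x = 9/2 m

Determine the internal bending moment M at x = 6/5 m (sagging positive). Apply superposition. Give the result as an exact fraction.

Load 1 — uniform load w=11 kN/m over full span:
  M_1 = -w(L-x)²/2 = -11·(6-(6/5))²/2 = -3168/25 kN·m
Load 2 — triangular load w₀=-18 kN/m (0→w₀ over full span):
  M_2 = w₀Lx/2 - w₀L²/3 - w₀x³/(6L) = (-18)·6·(6/5)/2 - (-18)·6²/3 - (-18)·(6/5)³/(6·6) = 19008/125 kN·m
Load 3 — applied couple M₀=15 kN·m at a=18/5 m (b=L-a=12/5):
  M_3 = M₀  [x≤a] = 15 = 15 kN·m
Load 4 — applied couple M₀=-19 kN·m at a=9/2 m (b=L-a=3/2):
  M_4 = M₀  [x≤a] = (-19) = -19 kN·m
Superposition: M = Σ M_i = 2668/125 kN·m ≈ 21.344000 kN·m

M(6/5) = 2668/125 kN·m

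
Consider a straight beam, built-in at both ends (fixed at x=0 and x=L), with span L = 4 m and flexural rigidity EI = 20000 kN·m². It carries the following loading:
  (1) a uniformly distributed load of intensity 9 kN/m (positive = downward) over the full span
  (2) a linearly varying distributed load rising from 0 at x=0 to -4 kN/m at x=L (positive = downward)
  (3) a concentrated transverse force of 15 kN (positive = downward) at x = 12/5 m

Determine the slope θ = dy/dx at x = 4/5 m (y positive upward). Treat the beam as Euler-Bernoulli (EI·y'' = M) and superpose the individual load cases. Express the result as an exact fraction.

θ(4/5) = -77/234375 rad

Load 1 — uniform load w=9 kN/m over full span:
  θ_1 = -wx(L-x)(L-2x)/(12EI) = -9·(4/5)·(4-(4/5))·(4-2·(4/5))/(12·20000) = -18/78125 rad
Load 2 — triangular load w₀=-4 kN/m (0→w₀ over full span):
  θ_2 = -w₀(2x(L-x)(L-2x)(x+2L)+x²(L-x)²)/(120LEI) = -(-4)·(2·(4/5)·(4-(4/5))·(4-2·(4/5))·((4/5)+2·4)+(4/5)²·(4-(4/5))²)/(120·4·20000) = 56/1171875 rad
Load 3 — point force P=15 kN at a=12/5 m (b=L-a=8/5):
  θ_3 = -Pb²x(2aL-(3a+b)x)/(2L³EI)  [x≤a] = -15·(8/5)²·(4/5)·(2·(12/5)·4-(3·(12/5)+(8/5))·(4/5))/(2·4³·20000) = -57/390625 rad
Superposition: θ = Σ θ_i = -77/234375 rad ≈ -0.000329 rad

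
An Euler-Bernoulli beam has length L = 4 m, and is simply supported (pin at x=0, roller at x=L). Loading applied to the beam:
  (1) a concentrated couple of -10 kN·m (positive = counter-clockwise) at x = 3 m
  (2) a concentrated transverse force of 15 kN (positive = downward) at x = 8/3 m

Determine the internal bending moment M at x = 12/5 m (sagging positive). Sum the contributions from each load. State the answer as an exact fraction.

Load 1 — applied couple M₀=-10 kN·m at a=3 m (b=L-a=1):
  M_1 = M₀x/L  [x≤a] = (-10)·(12/5)/4 = -6 kN·m
Load 2 — point force P=15 kN at a=8/3 m (b=L-a=4/3):
  M_2 = Pbx/L  [x≤a] = 15·(4/3)·(12/5)/4 = 12 kN·m
Superposition: M = Σ M_i = 6 kN·m ≈ 6.000000 kN·m

M(12/5) = 6 kN·m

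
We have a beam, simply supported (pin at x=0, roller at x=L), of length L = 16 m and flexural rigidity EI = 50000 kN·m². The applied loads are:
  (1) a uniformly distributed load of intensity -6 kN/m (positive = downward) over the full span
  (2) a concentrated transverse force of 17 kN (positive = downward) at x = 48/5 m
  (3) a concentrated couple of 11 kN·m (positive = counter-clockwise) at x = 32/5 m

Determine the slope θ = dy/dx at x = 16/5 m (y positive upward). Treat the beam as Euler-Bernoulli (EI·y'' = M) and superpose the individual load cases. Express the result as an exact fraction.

θ(16/5) = 28499/2343750 rad

Load 1 — uniform load w=-6 kN/m over full span:
  θ_1 = -w(L³-6Lx²+4x³)/(24EI) = -(-6)·(16³-6·16·(16/5)²+4·(16/5)³)/(24·50000) = 6336/390625 rad
Load 2 — point force P=17 kN at a=48/5 m (b=L-a=32/5):
  θ_2 = -Pb(L²-b²-3x²)/(6LEI)  [x≤a] = -17·(32/5)·(16²-(32/5)²-3·(16/5)²)/(6·16·50000) = -1632/390625 rad
Load 3 — applied couple M₀=11 kN·m at a=32/5 m (b=L-a=48/5):
  θ_3 = (M₀x²/(2L)+C₁)/EI  [x≤a] with C₁=M₀(3b²-L²)/(6L)=176/75 = (11·(16/5)²/(2·16)+(176/75))/50000 = 11/93750 rad
Superposition: θ = Σ θ_i = 28499/2343750 rad ≈ 0.012160 rad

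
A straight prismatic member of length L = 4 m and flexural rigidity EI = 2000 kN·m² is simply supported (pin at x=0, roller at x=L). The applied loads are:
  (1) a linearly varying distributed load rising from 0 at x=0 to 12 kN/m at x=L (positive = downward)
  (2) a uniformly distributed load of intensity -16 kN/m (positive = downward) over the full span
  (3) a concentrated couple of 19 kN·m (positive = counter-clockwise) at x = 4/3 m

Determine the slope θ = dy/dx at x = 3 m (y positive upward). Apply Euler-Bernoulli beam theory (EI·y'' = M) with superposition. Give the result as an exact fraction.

θ(3) = -4403/360000 rad

Load 1 — triangular load w₀=12 kN/m (0→w₀ over full span):
  θ_1 = -w₀(7L⁴-30L²x²+15x⁴)/(360LEI) = -12·(7·4⁴-30·4²·3²+15·3⁴)/(360·4·2000) = 1313/240000 rad
Load 2 — uniform load w=-16 kN/m over full span:
  θ_2 = -w(L³-6Lx²+4x³)/(24EI) = -(-16)·(4³-6·4·3²+4·3³)/(24·2000) = -11/750 rad
Load 3 — applied couple M₀=19 kN·m at a=4/3 m (b=L-a=8/3):
  θ_3 = (M₀x²/(2L)-M₀(x-a)+C₁)/EI  [x>a] with C₁=M₀(3b²-L²)/(6L)=38/9 = (19·3²/(2·4)-19·(3-(4/3))+(38/9))/2000 = -437/144000 rad
Superposition: θ = Σ θ_i = -4403/360000 rad ≈ -0.012231 rad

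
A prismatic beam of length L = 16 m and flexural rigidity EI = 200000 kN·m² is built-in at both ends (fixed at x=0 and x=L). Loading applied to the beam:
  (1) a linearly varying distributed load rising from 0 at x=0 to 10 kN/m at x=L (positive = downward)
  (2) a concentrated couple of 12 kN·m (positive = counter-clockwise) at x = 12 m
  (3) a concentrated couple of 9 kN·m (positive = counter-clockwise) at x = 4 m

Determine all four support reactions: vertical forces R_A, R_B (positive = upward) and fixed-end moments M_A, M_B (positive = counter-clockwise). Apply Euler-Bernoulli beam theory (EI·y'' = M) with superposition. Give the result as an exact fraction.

Load 1 — triangular load w₀=10 kN/m (0→w₀ over full span):
  R_A = 3w₀L/20 = 3·10·16/20 = 24 kN
  M_A = w₀L²/30 = 10·16²/30 = 256/3 kN·m
  R_B = 7w₀L/20 = 7·10·16/20 = 56 kN
  M_B = -w₀L²/20 = -10·16²/20 = -128 kN·m
Load 2 — applied couple M₀=12 kN·m at a=12 m (b=L-a=4):
  R_A = 6M₀ab/L³ = 6·12·12·4/16³ = 27/32 kN
  M_A = M₀b(2a-b)/L² = 12·4·(2·12-4)/16² = 15/4 kN·m
  R_B = -6M₀ab/L³ = -6·12·12·4/16³ = -27/32 kN
  M_B = M₀a(2b-a)/L² = 12·12·(2·4-12)/16² = -9/4 kN·m
Load 3 — applied couple M₀=9 kN·m at a=4 m (b=L-a=12):
  R_A = 6M₀ab/L³ = 6·9·4·12/16³ = 81/128 kN
  M_A = M₀b(2a-b)/L² = 9·12·(2·4-12)/16² = -27/16 kN·m
  R_B = -6M₀ab/L³ = -6·9·4·12/16³ = -81/128 kN
  M_B = M₀a(2b-a)/L² = 9·4·(2·12-4)/16² = 45/16 kN·m
Superposition: R_A = 3261/128 kN, M_A = 4195/48 kN·m, R_B = 6979/128 kN, M_B = -2039/16 kN·m

R_A = 3261/128 kN, M_A = 4195/48 kN·m, R_B = 6979/128 kN, M_B = -2039/16 kN·m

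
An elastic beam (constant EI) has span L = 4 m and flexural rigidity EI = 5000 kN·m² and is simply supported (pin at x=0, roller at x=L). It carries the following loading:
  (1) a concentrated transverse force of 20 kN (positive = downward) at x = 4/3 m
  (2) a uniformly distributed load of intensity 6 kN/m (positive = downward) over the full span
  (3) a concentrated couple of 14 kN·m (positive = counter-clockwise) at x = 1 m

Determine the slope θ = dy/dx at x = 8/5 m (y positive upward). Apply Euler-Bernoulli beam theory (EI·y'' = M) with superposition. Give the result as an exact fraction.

θ(8/5) = -228293/202500000 rad

Load 1 — point force P=20 kN at a=4/3 m (b=L-a=8/3):
  θ_1 = -Pa(2L²-6Lx+3x²+a²)/(6LEI)  [x>a] = -20·(4/3)·(2·4²-6·4·(8/5)+3·(8/5)²+(4/3)²)/(6·4·5000) = -172/253125 rad
Load 2 — uniform load w=6 kN/m over full span:
  θ_2 = -w(L³-6Lx²+4x³)/(24EI) = -6·(4³-6·4·(8/5)²+4·(8/5)³)/(24·5000) = -74/78125 rad
Load 3 — applied couple M₀=14 kN·m at a=1 m (b=L-a=3):
  θ_3 = (M₀x²/(2L)-M₀(x-a)+C₁)/EI  [x>a] with C₁=M₀(3b²-L²)/(6L)=77/12 = (14·(8/5)²/(2·4)-14·((8/5)-1)+(77/12))/5000 = 749/1500000 rad
Superposition: θ = Σ θ_i = -228293/202500000 rad ≈ -0.001127 rad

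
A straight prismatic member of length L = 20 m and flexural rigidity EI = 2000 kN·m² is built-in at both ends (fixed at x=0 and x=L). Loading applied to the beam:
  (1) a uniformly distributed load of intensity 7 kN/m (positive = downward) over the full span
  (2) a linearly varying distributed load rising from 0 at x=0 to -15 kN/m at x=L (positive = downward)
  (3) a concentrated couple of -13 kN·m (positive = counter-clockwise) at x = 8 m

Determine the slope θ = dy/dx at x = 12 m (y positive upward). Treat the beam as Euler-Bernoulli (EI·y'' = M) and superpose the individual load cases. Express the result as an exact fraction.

θ(12) = 276/15625 rad

Load 1 — uniform load w=7 kN/m over full span:
  θ_1 = -wx(L-x)(L-2x)/(12EI) = -7·12·(20-12)·(20-2·12)/(12·2000) = 14/125 rad
Load 2 — triangular load w₀=-15 kN/m (0→w₀ over full span):
  θ_2 = -w₀(2x(L-x)(L-2x)(x+2L)+x²(L-x)²)/(120LEI) = -(-15)·(2·12·(20-12)·(20-2·12)·(12+2·20)+12²·(20-12)²)/(120·20·2000) = -12/125 rad
Load 3 — applied couple M₀=-13 kN·m at a=8 m (b=L-a=12):
  θ_3 = (R_Ax²/2 - M_Ax - M₀(x-a))/EI  [x>a] with R_A=-117/125, M_A=-39/25 = ((-117/125)·12²/2 - (-39/25)·12 - (-13)·(12-8))/2000 = 26/15625 rad
Superposition: θ = Σ θ_i = 276/15625 rad ≈ 0.017664 rad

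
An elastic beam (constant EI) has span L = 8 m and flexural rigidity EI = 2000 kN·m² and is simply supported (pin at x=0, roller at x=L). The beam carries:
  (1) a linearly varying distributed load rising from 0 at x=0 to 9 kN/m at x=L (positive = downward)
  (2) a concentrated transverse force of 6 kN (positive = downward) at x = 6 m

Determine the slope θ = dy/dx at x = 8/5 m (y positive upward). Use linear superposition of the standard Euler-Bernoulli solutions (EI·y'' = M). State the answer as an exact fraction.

Load 1 — triangular load w₀=9 kN/m (0→w₀ over full span):
  θ_1 = -w₀(7L⁴-30L²x²+15x⁴)/(360LEI) = -9·(7·8⁴-30·8²·(8/5)²+15·(8/5)⁴)/(360·8·2000) = -2912/78125 rad
Load 2 — point force P=6 kN at a=6 m (b=L-a=2):
  θ_2 = -Pb(L²-b²-3x²)/(6LEI)  [x≤a] = -6·2·(8²-2²-3·(8/5)²)/(6·8·2000) = -327/50000 rad
Superposition: θ = Σ θ_i = -54767/1250000 rad ≈ -0.043814 rad

θ(8/5) = -54767/1250000 rad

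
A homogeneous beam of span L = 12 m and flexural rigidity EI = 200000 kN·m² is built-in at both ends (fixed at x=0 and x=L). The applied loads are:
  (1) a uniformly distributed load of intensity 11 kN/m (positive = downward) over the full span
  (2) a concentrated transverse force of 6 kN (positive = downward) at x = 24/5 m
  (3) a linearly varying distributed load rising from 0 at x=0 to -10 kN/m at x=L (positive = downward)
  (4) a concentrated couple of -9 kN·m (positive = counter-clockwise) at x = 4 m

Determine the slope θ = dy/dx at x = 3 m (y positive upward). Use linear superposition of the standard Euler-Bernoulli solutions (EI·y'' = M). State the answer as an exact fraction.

Load 1 — uniform load w=11 kN/m over full span:
  θ_1 = -wx(L-x)(L-2x)/(12EI) = -11·3·(12-3)·(12-2·3)/(12·200000) = -297/400000 rad
Load 2 — point force P=6 kN at a=24/5 m (b=L-a=36/5):
  θ_2 = -Pb²x(2aL-(3a+b)x)/(2L³EI)  [x≤a] = -6·(36/5)²·3·(2·(24/5)·12-(3·(24/5)+(36/5))·3)/(2·12³·200000) = -1701/25000000 rad
Load 3 — triangular load w₀=-10 kN/m (0→w₀ over full span):
  θ_3 = -w₀(2x(L-x)(L-2x)(x+2L)+x²(L-x)²)/(120LEI) = -(-10)·(2·3·(12-3)·(12-2·3)·(3+2·12)+3²·(12-3)²)/(120·12·200000) = 1053/3200000 rad
Load 4 — applied couple M₀=-9 kN·m at a=4 m (b=L-a=8):
  θ_4 = (R_Ax²/2 - M_Ax)/EI  [x≤a] with R_A=-1, M_A=0 = ((-1)·3²/2 - 0·3)/200000 = -9/400000 rad
Superposition: θ = Σ θ_i = -201591/400000000 rad ≈ -0.000504 rad

θ(3) = -201591/400000000 rad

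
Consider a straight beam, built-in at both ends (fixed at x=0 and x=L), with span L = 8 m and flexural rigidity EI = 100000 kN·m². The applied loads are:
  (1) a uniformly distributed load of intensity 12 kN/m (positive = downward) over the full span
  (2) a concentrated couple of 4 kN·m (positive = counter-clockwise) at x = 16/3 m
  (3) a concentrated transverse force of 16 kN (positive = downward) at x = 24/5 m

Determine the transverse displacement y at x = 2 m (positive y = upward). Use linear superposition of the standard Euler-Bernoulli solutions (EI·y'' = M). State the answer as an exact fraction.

Load 1 — uniform load w=12 kN/m over full span:
  y_1 = -wx²(L-x)²/(24EI) = -12·2²·(8-2)²/(24·100000) = -9/12500 m
Load 2 — applied couple M₀=4 kN·m at a=16/3 m (b=L-a=8/3):
  y_2 = (R_Ax³/6 - M_Ax²/2)/EI  [x≤a] with R_A=2/3, M_A=4/3 = ((2/3)·2³/6 - (4/3)·2²/2)/100000 = -1/56250 m
Load 3 — point force P=16 kN at a=24/5 m (b=L-a=16/5):
  y_3 = -Pb²x²(3aL-(3a+b)x)/(6L³EI)  [x≤a] = -16·(16/5)²·2²·(3·(24/5)·8-(3·(24/5)+(16/5))·2)/(6·8³·100000) = -8/46875 m
Superposition: y = Σ y_i = -511/562500 m ≈ -0.000908 m

y(2) = -511/562500 m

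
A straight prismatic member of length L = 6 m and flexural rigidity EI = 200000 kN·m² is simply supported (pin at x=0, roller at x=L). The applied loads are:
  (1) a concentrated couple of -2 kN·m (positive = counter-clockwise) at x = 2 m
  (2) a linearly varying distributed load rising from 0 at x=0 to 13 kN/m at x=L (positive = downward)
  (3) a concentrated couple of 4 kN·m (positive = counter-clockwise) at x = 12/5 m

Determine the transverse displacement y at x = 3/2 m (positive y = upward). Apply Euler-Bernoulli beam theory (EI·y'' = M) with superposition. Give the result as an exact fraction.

y(3/2) = -960731/2560000000 m

Load 1 — applied couple M₀=-2 kN·m at a=2 m (b=L-a=4):
  y_1 = (M₀x³/(6L)+C₁x)/EI  [x≤a] with C₁=M₀(3b²-L²)/(6L)=-2/3 = ((-2)·(3/2)³/(6·6)+(-2/3)·(3/2))/200000 = -19/3200000 m
Load 2 — triangular load w₀=13 kN/m (0→w₀ over full span):
  y_2 = -w₀x(7L⁴-10L²x²+3x⁴)/(360LEI) = -13·(3/2)·(7·6⁴-10·6²·(3/2)²+3·(3/2)⁴)/(360·6·200000) = -38259/102400000 m
Load 3 — applied couple M₀=4 kN·m at a=12/5 m (b=L-a=18/5):
  y_3 = (M₀x³/(6L)+C₁x)/EI  [x≤a] with C₁=M₀(3b²-L²)/(6L)=8/25 = (4·(3/2)³/(6·6)+(8/25)·(3/2))/200000 = 171/40000000 m
Superposition: y = Σ y_i = -960731/2560000000 m ≈ -0.000375 m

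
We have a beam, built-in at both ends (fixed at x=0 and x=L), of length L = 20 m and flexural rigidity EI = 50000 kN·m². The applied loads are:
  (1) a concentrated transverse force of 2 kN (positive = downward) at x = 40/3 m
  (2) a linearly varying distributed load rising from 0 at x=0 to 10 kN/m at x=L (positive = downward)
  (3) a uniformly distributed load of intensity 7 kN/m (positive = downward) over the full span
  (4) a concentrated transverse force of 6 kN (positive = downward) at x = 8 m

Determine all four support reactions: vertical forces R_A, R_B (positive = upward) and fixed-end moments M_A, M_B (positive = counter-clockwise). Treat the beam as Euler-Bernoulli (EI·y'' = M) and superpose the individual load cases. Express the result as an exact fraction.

R_A = 352372/3375 kN, M_A = 261164/675 kN·m, R_B = 484628/3375 kN, M_B = -304276/675 kN·m

Load 1 — point force P=2 kN at a=40/3 m (b=L-a=20/3):
  R_A = Pb²(3a+b)/L³ = 2·(20/3)²·(3·(40/3)+(20/3))/20³ = 14/27 kN
  M_A = Pab²/L² = 2·(40/3)·(20/3)²/20² = 80/27 kN·m
  R_B = Pa²(a+3b)/L³ = 2·(40/3)²·((40/3)+3·(20/3))/20³ = 40/27 kN
  M_B = -Pa²b/L² = -2·(40/3)²·(20/3)/20² = -160/27 kN·m
Load 2 — triangular load w₀=10 kN/m (0→w₀ over full span):
  R_A = 3w₀L/20 = 3·10·20/20 = 30 kN
  M_A = w₀L²/30 = 10·20²/30 = 400/3 kN·m
  R_B = 7w₀L/20 = 7·10·20/20 = 70 kN
  M_B = -w₀L²/20 = -10·20²/20 = -200 kN·m
Load 3 — uniform load w=7 kN/m over full span:
  R_A = wL/2 = 7·20/2 = 70 kN
  M_A = wL²/12 = 7·20²/12 = 700/3 kN·m
  R_B = wL/2 = 7·20/2 = 70 kN
  M_B = -wL²/12 = -7·20²/12 = -700/3 kN·m
Load 4 — point force P=6 kN at a=8 m (b=L-a=12):
  R_A = Pb²(3a+b)/L³ = 6·12²·(3·8+12)/20³ = 486/125 kN
  M_A = Pab²/L² = 6·8·12²/20² = 432/25 kN·m
  R_B = Pa²(a+3b)/L³ = 6·8²·(8+3·12)/20³ = 264/125 kN
  M_B = -Pa²b/L² = -6·8²·12/20² = -288/25 kN·m
Superposition: R_A = 352372/3375 kN, M_A = 261164/675 kN·m, R_B = 484628/3375 kN, M_B = -304276/675 kN·m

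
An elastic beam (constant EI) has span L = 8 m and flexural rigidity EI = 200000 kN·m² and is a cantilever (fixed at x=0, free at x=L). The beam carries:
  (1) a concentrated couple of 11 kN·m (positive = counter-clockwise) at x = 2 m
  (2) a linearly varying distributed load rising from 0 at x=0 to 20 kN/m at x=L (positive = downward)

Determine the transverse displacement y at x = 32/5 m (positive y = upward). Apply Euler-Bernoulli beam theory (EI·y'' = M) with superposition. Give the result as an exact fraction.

y(32/5) = -25067701/937500000 m

Load 1 — applied couple M₀=11 kN·m at a=2 m (b=L-a=6):
  y_1 = M₀a(2x-a)/(2EI)  [x>a] = 11·2·(2·(32/5)-2)/(2·200000) = 297/500000 m
Load 2 — triangular load w₀=20 kN/m (0→w₀ over full span):
  y_2 = (w₀Lx³/12-w₀L²x²/6-w₀x⁵/(120L))/EI = (20·8·(32/5)³/12-20·8²·(32/5)²/6-20·(32/5)⁵/(120·8))/200000 = -800768/29296875 m
Superposition: y = Σ y_i = -25067701/937500000 m ≈ -0.026739 m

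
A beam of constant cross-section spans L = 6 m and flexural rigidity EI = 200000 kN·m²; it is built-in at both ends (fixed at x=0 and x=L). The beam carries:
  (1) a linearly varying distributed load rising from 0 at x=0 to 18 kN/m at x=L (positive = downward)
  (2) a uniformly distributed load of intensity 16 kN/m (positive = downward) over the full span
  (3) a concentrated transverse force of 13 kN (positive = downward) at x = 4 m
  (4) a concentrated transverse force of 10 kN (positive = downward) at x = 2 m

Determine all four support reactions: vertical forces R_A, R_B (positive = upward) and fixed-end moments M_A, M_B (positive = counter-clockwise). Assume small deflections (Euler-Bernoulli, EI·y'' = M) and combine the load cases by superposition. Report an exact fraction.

Load 1 — triangular load w₀=18 kN/m (0→w₀ over full span):
  R_A = 3w₀L/20 = 3·18·6/20 = 81/5 kN
  M_A = w₀L²/30 = 18·6²/30 = 108/5 kN·m
  R_B = 7w₀L/20 = 7·18·6/20 = 189/5 kN
  M_B = -w₀L²/20 = -18·6²/20 = -162/5 kN·m
Load 2 — uniform load w=16 kN/m over full span:
  R_A = wL/2 = 16·6/2 = 48 kN
  M_A = wL²/12 = 16·6²/12 = 48 kN·m
  R_B = wL/2 = 16·6/2 = 48 kN
  M_B = -wL²/12 = -16·6²/12 = -48 kN·m
Load 3 — point force P=13 kN at a=4 m (b=L-a=2):
  R_A = Pb²(3a+b)/L³ = 13·2²·(3·4+2)/6³ = 91/27 kN
  M_A = Pab²/L² = 13·4·2²/6² = 52/9 kN·m
  R_B = Pa²(a+3b)/L³ = 13·4²·(4+3·2)/6³ = 260/27 kN
  M_B = -Pa²b/L² = -13·4²·2/6² = -104/9 kN·m
Load 4 — point force P=10 kN at a=2 m (b=L-a=4):
  R_A = Pb²(3a+b)/L³ = 10·4²·(3·2+4)/6³ = 200/27 kN
  M_A = Pab²/L² = 10·2·4²/6² = 80/9 kN·m
  R_B = Pa²(a+3b)/L³ = 10·2²·(2+3·4)/6³ = 70/27 kN
  M_B = -Pa²b/L² = -10·2²·4/6² = -40/9 kN·m
Superposition: R_A = 3374/45 kN, M_A = 1264/15 kN·m, R_B = 4411/45 kN, M_B = -482/5 kN·m

R_A = 3374/45 kN, M_A = 1264/15 kN·m, R_B = 4411/45 kN, M_B = -482/5 kN·m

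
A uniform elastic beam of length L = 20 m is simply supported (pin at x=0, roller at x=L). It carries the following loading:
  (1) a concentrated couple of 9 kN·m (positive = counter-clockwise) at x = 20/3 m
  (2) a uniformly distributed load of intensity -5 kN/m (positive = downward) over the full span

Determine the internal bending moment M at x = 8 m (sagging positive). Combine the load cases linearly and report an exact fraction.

M(8) = -1227/5 kN·m

Load 1 — applied couple M₀=9 kN·m at a=20/3 m (b=L-a=40/3):
  M_1 = M₀x/L - M₀  [x>a] = 9·8/20 - 9 = -27/5 kN·m
Load 2 — uniform load w=-5 kN/m over full span:
  M_2 = wx(L-x)/2 = (-5)·8·(20-8)/2 = -240 kN·m
Superposition: M = Σ M_i = -1227/5 kN·m ≈ -245.400000 kN·m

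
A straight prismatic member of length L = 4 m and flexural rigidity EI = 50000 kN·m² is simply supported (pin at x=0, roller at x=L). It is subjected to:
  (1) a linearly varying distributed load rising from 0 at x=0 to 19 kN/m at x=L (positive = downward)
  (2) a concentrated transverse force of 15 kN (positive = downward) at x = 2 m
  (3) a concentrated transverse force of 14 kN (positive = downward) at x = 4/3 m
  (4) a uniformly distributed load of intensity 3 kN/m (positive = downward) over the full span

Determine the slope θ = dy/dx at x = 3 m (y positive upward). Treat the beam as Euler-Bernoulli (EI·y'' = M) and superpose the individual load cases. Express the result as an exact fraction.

θ(3) = 554723/648000000 rad

Load 1 — triangular load w₀=19 kN/m (0→w₀ over full span):
  θ_1 = -w₀(7L⁴-30L²x²+15x⁴)/(360LEI) = -19·(7·4⁴-30·4²·3²+15·3⁴)/(360·4·50000) = 24947/72000000 rad
Load 2 — point force P=15 kN at a=2 m (b=L-a=2):
  θ_2 = -Pa(2L²-6Lx+3x²+a²)/(6LEI)  [x>a] = -15·2·(2·4²-6·4·3+3·3²+2²)/(6·4·50000) = 9/40000 rad
Load 3 — point force P=14 kN at a=4/3 m (b=L-a=8/3):
  θ_3 = -Pa(2L²-6Lx+3x²+a²)/(6LEI)  [x>a] = -14·(4/3)·(2·4²-6·4·3+3·3²+(4/3)²)/(6·4·50000) = 707/4050000 rad
Load 4 — uniform load w=3 kN/m over full span:
  θ_4 = -w(L³-6Lx²+4x³)/(24EI) = -3·(4³-6·4·3²+4·3³)/(24·50000) = 11/100000 rad
Superposition: θ = Σ θ_i = 554723/648000000 rad ≈ 0.000856 rad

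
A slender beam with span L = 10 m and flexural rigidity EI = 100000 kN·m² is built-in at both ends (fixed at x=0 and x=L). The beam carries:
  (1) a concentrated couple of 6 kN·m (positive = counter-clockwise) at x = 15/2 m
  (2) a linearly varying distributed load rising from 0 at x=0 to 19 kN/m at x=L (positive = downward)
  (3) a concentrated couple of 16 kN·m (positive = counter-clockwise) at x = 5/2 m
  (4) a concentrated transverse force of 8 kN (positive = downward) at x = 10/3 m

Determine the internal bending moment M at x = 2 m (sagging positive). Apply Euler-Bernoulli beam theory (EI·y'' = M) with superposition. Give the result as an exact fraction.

Load 1 — applied couple M₀=6 kN·m at a=15/2 m (b=L-a=5/2):
  M_1 = R_Ax - M_A  [x≤a] with R_A=27/40, M_A=15/8 = (27/40)·2 - (15/8) = -21/40 kN·m
Load 2 — triangular load w₀=19 kN/m (0→w₀ over full span):
  M_2 = 3w₀Lx/20 - w₀L²/30 - w₀x³/(6L) = 3·19·10·2/20 - 19·10²/30 - 19·2³/(6·10) = -133/15 kN·m
Load 3 — applied couple M₀=16 kN·m at a=5/2 m (b=L-a=15/2):
  M_3 = R_Ax - M_A  [x≤a] with R_A=9/5, M_A=-3 = (9/5)·2 - (-3) = 33/5 kN·m
Load 4 — point force P=8 kN at a=10/3 m (b=L-a=20/3):
  M_4 = Pb²(3a+b)x/L³ - Pab²/L²  [x≤a] = 8·(20/3)²·(3·(10/3)+(20/3))·2/10³ - 8·(10/3)·(20/3)²/10² = 0 kN·m
Superposition: M = Σ M_i = -67/24 kN·m ≈ -2.791667 kN·m

M(2) = -67/24 kN·m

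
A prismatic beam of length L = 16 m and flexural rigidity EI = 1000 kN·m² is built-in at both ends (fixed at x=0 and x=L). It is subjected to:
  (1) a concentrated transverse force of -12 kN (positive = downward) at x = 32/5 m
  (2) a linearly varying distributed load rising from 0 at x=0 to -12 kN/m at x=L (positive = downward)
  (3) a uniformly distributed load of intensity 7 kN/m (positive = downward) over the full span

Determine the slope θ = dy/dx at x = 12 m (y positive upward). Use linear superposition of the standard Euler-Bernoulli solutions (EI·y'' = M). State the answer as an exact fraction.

θ(12) = -199/15625 rad

Load 1 — point force P=-12 kN at a=32/5 m (b=L-a=48/5):
  θ_1 = Pa²(L-x)(2bL-(3b+a)(L-x))/(2L³EI)  [x>a] = (-12)·(32/5)²·(16-12)·(2·(48/5)·16-(3·(48/5)+(32/5))·(16-12))/(2·16³·1000) = -624/15625 rad
Load 2 — triangular load w₀=-12 kN/m (0→w₀ over full span):
  θ_2 = -w₀(2x(L-x)(L-2x)(x+2L)+x²(L-x)²)/(120LEI) = -(-12)·(2·12·(16-12)·(16-2·12)·(12+2·16)+12²·(16-12)²)/(120·16·1000) = -123/625 rad
Load 3 — uniform load w=7 kN/m over full span:
  θ_3 = -wx(L-x)(L-2x)/(12EI) = -7·12·(16-12)·(16-2·12)/(12·1000) = 28/125 rad
Superposition: θ = Σ θ_i = -199/15625 rad ≈ -0.012736 rad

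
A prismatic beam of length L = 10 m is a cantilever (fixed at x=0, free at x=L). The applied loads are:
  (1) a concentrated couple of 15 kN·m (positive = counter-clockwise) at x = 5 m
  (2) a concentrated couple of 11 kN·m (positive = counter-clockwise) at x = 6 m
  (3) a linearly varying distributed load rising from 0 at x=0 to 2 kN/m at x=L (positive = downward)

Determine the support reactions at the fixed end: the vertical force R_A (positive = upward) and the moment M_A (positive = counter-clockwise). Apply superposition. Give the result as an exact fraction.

R_A = 10 kN, M_A = 122/3 kN·m

Load 1 — applied couple M₀=15 kN·m at a=5 m (b=L-a=5):
  R_A = 0 kN
  M_A = -M₀ = -15 kN·m
Load 2 — applied couple M₀=11 kN·m at a=6 m (b=L-a=4):
  R_A = 0 kN
  M_A = -M₀ = -11 kN·m
Load 3 — triangular load w₀=2 kN/m (0→w₀ over full span):
  R_A = w₀L/2 = 2·10/2 = 10 kN
  M_A = w₀L²/3 = 2·10²/3 = 200/3 kN·m
Superposition: R_A = 10 kN, M_A = 122/3 kN·m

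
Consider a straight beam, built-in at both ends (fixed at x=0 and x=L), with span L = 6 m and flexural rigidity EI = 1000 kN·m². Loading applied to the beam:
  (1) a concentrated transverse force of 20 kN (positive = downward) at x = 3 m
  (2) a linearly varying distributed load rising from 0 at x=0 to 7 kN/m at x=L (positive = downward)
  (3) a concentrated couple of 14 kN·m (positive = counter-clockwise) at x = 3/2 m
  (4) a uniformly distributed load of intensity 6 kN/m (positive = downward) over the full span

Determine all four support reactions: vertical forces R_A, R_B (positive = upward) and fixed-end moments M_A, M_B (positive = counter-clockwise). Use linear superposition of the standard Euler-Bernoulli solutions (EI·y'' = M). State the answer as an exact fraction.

Load 1 — point force P=20 kN at a=3 m (b=L-a=3):
  R_A = Pb²(3a+b)/L³ = 20·3²·(3·3+3)/6³ = 10 kN
  M_A = Pab²/L² = 20·3·3²/6² = 15 kN·m
  R_B = Pa²(a+3b)/L³ = 20·3²·(3+3·3)/6³ = 10 kN
  M_B = -Pa²b/L² = -20·3²·3/6² = -15 kN·m
Load 2 — triangular load w₀=7 kN/m (0→w₀ over full span):
  R_A = 3w₀L/20 = 3·7·6/20 = 63/10 kN
  M_A = w₀L²/30 = 7·6²/30 = 42/5 kN·m
  R_B = 7w₀L/20 = 7·7·6/20 = 147/10 kN
  M_B = -w₀L²/20 = -7·6²/20 = -63/5 kN·m
Load 3 — applied couple M₀=14 kN·m at a=3/2 m (b=L-a=9/2):
  R_A = 6M₀ab/L³ = 6·14·(3/2)·(9/2)/6³ = 21/8 kN
  M_A = M₀b(2a-b)/L² = 14·(9/2)·(2·(3/2)-(9/2))/6² = -21/8 kN·m
  R_B = -6M₀ab/L³ = -6·14·(3/2)·(9/2)/6³ = -21/8 kN
  M_B = M₀a(2b-a)/L² = 14·(3/2)·(2·(9/2)-(3/2))/6² = 35/8 kN·m
Load 4 — uniform load w=6 kN/m over full span:
  R_A = wL/2 = 6·6/2 = 18 kN
  M_A = wL²/12 = 6·6²/12 = 18 kN·m
  R_B = wL/2 = 6·6/2 = 18 kN
  M_B = -wL²/12 = -6·6²/12 = -18 kN·m
Superposition: R_A = 1477/40 kN, M_A = 1551/40 kN·m, R_B = 1603/40 kN, M_B = -1649/40 kN·m

R_A = 1477/40 kN, M_A = 1551/40 kN·m, R_B = 1603/40 kN, M_B = -1649/40 kN·m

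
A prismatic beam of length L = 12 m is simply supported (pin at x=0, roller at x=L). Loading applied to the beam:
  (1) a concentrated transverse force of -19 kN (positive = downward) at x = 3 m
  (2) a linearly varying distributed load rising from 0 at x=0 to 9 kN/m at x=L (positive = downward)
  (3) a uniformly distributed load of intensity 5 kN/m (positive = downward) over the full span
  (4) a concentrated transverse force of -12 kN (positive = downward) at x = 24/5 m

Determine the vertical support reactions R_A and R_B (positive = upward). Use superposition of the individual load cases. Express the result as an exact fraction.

R_A = 531/20 kN, R_B = 1129/20 kN

Load 1 — point force P=-19 kN at a=3 m (b=L-a=9):
  R_A = Pb/L = (-19)·9/12 = -57/4 kN
  R_B = Pa/L = (-19)·3/12 = -19/4 kN
Load 2 — triangular load w₀=9 kN/m (0→w₀ over full span):
  R_A = w₀L/6 = 9·12/6 = 18 kN
  R_B = w₀L/3 = 9·12/3 = 36 kN
Load 3 — uniform load w=5 kN/m over full span:
  R_A = wL/2 = 5·12/2 = 30 kN
  R_B = wL/2 = 5·12/2 = 30 kN
Load 4 — point force P=-12 kN at a=24/5 m (b=L-a=36/5):
  R_A = Pb/L = (-12)·(36/5)/12 = -36/5 kN
  R_B = Pa/L = (-12)·(24/5)/12 = -24/5 kN
Superposition: R_A = 531/20 kN, R_B = 1129/20 kN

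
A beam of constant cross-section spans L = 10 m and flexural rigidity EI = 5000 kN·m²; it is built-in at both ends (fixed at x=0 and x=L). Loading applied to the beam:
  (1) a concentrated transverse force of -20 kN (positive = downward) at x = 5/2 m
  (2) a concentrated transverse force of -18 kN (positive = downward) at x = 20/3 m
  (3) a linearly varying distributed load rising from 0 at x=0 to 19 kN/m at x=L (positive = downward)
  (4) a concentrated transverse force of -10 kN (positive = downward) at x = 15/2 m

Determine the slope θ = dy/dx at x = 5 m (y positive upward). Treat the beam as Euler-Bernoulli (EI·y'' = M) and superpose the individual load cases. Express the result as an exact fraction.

Load 1 — point force P=-20 kN at a=5/2 m (b=L-a=15/2):
  θ_1 = Pa²(L-x)(2bL-(3b+a)(L-x))/(2L³EI)  [x>a] = (-20)·(5/2)²·(10-5)·(2·(15/2)·10-(3·(15/2)+(5/2))·(10-5))/(2·10³·5000) = -1/640 rad
Load 2 — point force P=-18 kN at a=20/3 m (b=L-a=10/3):
  θ_2 = -Pb²x(2aL-(3a+b)x)/(2L³EI)  [x≤a] = -(-18)·(10/3)²·5·(2·(20/3)·10-(3·(20/3)+(10/3))·5)/(2·10³·5000) = 1/600 rad
Load 3 — triangular load w₀=19 kN/m (0→w₀ over full span):
  θ_3 = -w₀(2x(L-x)(L-2x)(x+2L)+x²(L-x)²)/(120LEI) = -19·(2·5·(10-5)·(10-2·5)·(5+2·10)+5²·(10-5)²)/(120·10·5000) = -19/9600 rad
Load 4 — point force P=-10 kN at a=15/2 m (b=L-a=5/2):
  θ_4 = -Pb²x(2aL-(3a+b)x)/(2L³EI)  [x≤a] = -(-10)·(5/2)²·5·(2·(15/2)·10-(3·(15/2)+(5/2))·5)/(2·10³·5000) = 1/1280 rad
Superposition: θ = Σ θ_i = -7/6400 rad ≈ -0.001094 rad

θ(5) = -7/6400 rad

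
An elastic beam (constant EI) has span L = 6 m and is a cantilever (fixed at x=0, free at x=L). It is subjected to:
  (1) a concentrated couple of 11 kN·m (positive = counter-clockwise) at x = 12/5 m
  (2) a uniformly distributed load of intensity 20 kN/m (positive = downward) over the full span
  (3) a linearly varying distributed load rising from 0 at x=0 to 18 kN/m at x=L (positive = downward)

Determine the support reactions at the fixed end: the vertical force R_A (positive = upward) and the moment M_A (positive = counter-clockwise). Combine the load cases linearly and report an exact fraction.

R_A = 174 kN, M_A = 565 kN·m

Load 1 — applied couple M₀=11 kN·m at a=12/5 m (b=L-a=18/5):
  R_A = 0 kN
  M_A = -M₀ = -11 kN·m
Load 2 — uniform load w=20 kN/m over full span:
  R_A = wL = 20·6 = 120 kN
  M_A = wL²/2 = 20·6²/2 = 360 kN·m
Load 3 — triangular load w₀=18 kN/m (0→w₀ over full span):
  R_A = w₀L/2 = 18·6/2 = 54 kN
  M_A = w₀L²/3 = 18·6²/3 = 216 kN·m
Superposition: R_A = 174 kN, M_A = 565 kN·m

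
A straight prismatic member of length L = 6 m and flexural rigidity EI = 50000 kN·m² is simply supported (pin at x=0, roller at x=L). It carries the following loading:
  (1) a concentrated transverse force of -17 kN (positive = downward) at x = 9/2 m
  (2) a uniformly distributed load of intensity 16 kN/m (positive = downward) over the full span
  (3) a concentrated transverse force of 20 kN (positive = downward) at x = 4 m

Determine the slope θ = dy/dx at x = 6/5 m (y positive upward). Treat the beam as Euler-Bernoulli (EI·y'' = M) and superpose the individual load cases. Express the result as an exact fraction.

Load 1 — point force P=-17 kN at a=9/2 m (b=L-a=3/2):
  θ_1 = -Pb(L²-b²-3x²)/(6LEI)  [x≤a] = -(-17)·(3/2)·(6²-(3/2)²-3·(6/5)²)/(6·6·50000) = 16677/40000000 rad
Load 2 — uniform load w=16 kN/m over full span:
  θ_2 = -w(L³-6Lx²+4x³)/(24EI) = -16·(6³-6·6·(6/5)²+4·(6/5)³)/(24·50000) = -891/390625 rad
Load 3 — point force P=20 kN at a=4 m (b=L-a=2):
  θ_3 = -Pb(L²-b²-3x²)/(6LEI)  [x≤a] = -20·2·(6²-2²-3·(6/5)²)/(6·6·50000) = -173/281250 rad
Superposition: θ = Σ θ_i = -4462463/1800000000 rad ≈ -0.002479 rad

θ(6/5) = -4462463/1800000000 rad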